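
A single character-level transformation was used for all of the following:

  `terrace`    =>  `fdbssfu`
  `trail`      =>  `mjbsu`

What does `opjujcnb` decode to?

The output letters match the input read backwards, each shifted +1: terrace reversed is ecarret. The word is reversed, then every letter is shifted forward by 1.
Undoing it on opjujcnb: shift back: o−1=n, p−1=o, j−1=i, u−1=t, j−1=i, c−1=b, n−1=m, b−1=a → noitibma; then reverse → ambition.

ambition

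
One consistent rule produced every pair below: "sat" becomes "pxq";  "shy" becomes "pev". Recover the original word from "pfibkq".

silent

Compare letters: s→p is +23, a→x is +23, t→q is +23 — a constant shift. It's a constant shift of +23 (ROT23).
Undoing it on pfibkq: p−23=s, f−23=i, i−23=l, b−23=e, k−23=n, q−23=t.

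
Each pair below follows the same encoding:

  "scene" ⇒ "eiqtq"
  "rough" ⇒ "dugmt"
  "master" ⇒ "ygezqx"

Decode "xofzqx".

litter

Shifts by position in scene: pos 0: s→e (+12), pos 1: c→i (+6), pos 2: e→q (+12), pos 3: n→t (+6) — repeating every 2. The shifts repeat in a cycle of length 2: positions 0,1,… shift by +12, +6, then the pattern repeats.
Undoing it on xofzqx: x−12=l, o−6=i, f−12=t, z−6=t, q−12=e, x−6=r.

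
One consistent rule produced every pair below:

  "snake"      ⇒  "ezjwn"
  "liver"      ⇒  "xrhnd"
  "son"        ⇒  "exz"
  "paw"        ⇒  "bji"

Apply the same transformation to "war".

Two shifts are in play — +9 for a/e/i/o/u, +12 for every other letter.
Applying it to war: w(cons)+12=i, a(vowel)+9=j, r(cons)+12=d.

ijd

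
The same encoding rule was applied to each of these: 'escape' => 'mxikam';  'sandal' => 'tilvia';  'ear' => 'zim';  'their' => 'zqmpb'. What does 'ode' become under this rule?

The output letters match the input read backwards, each shifted +8: escape reversed is epacse. The word is reversed, then every letter is shifted forward by 8.
For ode: reverse → edo; then shift: e+8=m, d+8=l, o+8=w.

mlw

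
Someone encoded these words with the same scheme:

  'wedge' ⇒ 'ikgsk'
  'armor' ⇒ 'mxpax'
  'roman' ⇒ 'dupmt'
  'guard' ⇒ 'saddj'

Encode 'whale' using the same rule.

indxk

It's a Vigenère-style cipher with numeric key [12,6,3]: position i shifts by key[i mod 3].
On whale: w+12=i, h+6=n, a+3=d, l+12=x, e+6=k.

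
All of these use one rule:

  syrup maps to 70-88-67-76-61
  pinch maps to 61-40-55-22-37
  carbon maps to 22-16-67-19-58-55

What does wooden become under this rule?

82-58-58-25-28-55

s(#19)→70 and y(#25)→88: differences scale by 3, so n = 3·pos + 13. The formula is n = 3×(alphabet index, a=1) + 13.
On wooden: w=23→82, o=15→58, o=15→58, d=4→25, e=5→28, n=14→55.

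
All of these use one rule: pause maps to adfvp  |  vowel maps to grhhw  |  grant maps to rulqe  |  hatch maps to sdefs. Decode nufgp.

crude

The shifts repeat in a cycle of length 2: positions 0,1,… shift by +11, +3, then the pattern repeats.
Reversing it on nufgp: n−11=c, u−3=r, f−11=u, g−3=d, p−11=e.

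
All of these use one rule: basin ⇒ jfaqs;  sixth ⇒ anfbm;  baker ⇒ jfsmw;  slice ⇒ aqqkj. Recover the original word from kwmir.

Shifts by position in basin: pos 0: b→j (+8), pos 1: a→f (+5), pos 2: s→a (+8), pos 3: i→q (+8), pos 4: n→s (+5) — repeating every 3. It's a Vigenère-style cipher with numeric key [8,5,8]: position i shifts by key[i mod 3].
Decoding kwmir: k−8=c, w−5=r, m−8=e, i−8=a, r−5=m.

cream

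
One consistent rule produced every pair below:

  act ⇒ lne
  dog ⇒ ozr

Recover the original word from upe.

jet

Compare letters: a→l is +11, c→n is +11, t→e is +11 — a constant shift. It's a constant shift of +11 (ROT11).
Undoing it on upe: u−11=j, p−11=e, e−11=t.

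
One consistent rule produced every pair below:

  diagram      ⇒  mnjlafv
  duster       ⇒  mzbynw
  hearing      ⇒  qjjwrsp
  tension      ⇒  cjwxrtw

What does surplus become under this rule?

Shifts by position in diagram: pos 0: d→m (+9), pos 1: i→n (+5), pos 2: a→j (+9), pos 3: g→l (+5) — repeating every 2. The shifts repeat in a cycle of length 2: positions 0,1,… shift by +9, +5, then the pattern repeats.
Applying it to surplus: s+9=b, u+5=z, r+9=a, p+5=u, l+9=u, u+5=z, s+9=b.

bzauuzb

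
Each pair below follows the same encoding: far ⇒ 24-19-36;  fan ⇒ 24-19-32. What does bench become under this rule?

20-23-32-21-26

f is letter #6 and maps to 24: an offset of 18. Each letter is replaced by its alphabet position (a=1..z=26) + 18.
Applying it to bench: b=2→20, e=5→23, n=14→32, c=3→21, h=8→26.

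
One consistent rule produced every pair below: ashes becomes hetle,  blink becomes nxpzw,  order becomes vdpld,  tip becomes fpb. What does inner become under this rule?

pzzld

The shift depends on letter class: consonant s→e is +12, but vowel a→h is +7. The rule splits by letter class: vowels +7, consonants +12.
On inner: i(vowel)+7=p, n(cons)+12=z, n(cons)+12=z, e(vowel)+7=l, r(cons)+12=d.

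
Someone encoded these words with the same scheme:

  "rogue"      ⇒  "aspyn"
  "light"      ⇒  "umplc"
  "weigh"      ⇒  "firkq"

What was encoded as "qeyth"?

Shifts by position in rogue: pos 0: r→a (+9), pos 1: o→s (+4), pos 2: g→p (+9), pos 3: u→y (+4) — repeating every 2. The shifts repeat in a cycle of length 2: positions 0,1,… shift by +9, +4, then the pattern repeats.
Reversing it on qeyth: q−9=h, e−4=a, y−9=p, t−4=p, h−9=y.

happy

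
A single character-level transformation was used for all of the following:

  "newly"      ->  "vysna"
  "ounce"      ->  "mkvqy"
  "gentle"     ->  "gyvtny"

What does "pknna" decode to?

fully

n(13)→v(21) and e(4)→y(24) fit y≡17x+8 (mod 26); the inverse of 17 mod 26 is 23. Each letter's alphabet position (a=0..z=25) is mapped through 17·x+8 mod 26 — an affine cipher.
Decoding pknna: p(15)→23·(15−8)≡5=f; k(10)→23·(10−8)≡20=u; n(13)→23·(13−8)≡11=l; n(13)→23·(13−8)≡11=l; a(0)→23·(0−8)≡24=y (all mod 26).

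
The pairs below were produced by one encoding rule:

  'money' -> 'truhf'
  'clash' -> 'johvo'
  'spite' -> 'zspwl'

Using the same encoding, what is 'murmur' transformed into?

txypbu

A repeating key of period 2 is used — shifts +7, +3 over and over.
On murmur: m+7=t, u+3=x, r+7=y, m+3=p, u+7=b, r+3=u.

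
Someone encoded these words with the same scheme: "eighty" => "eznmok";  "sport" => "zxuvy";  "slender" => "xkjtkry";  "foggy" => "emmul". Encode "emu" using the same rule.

The output letters match the input read backwards, each shifted +6: eighty reversed is ythgie. The word is reversed, then every letter is shifted forward by 6.
On emu: reverse → ume; then shift: u+6=a, m+6=s, e+6=k.

ask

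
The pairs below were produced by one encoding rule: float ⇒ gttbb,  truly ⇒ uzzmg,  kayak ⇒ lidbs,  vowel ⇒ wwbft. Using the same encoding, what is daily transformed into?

einmg

Shifts by position in float: pos 0: f→g (+1), pos 1: l→t (+8), pos 2: o→t (+5), pos 3: a→b (+1), pos 4: t→b (+8) — repeating every 3. A repeating key of period 3 is used — shifts +1, +8, +5 over and over.
For daily: d+1=e, a+8=i, i+5=n, l+1=m, y+8=g.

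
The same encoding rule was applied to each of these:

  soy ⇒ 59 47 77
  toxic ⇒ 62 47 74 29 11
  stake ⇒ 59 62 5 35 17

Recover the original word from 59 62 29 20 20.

stiff

s(#19)→59 and o(#15)→47: differences scale by 3, so n = 3·pos + 2. Each letter becomes 3×(its alphabet position, a=1..z=26) + 2.
Undoing it on 59 62 29 20 20: 59→(59−2)÷3=19=s, 62→(62−2)÷3=20=t, 29→(29−2)÷3=9=i, 20→(20−2)÷3=6=f, 20→(20−2)÷3=6=f.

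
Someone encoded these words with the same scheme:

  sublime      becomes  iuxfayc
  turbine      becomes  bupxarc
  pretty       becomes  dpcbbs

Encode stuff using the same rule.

ibuvv

s(18)→i(8) and u(20)→u(20) fit y≡19x+4 (mod 26); the inverse of 19 mod 26 is 11. Each letter's alphabet position (a=0..z=25) is mapped through 19·x+4 mod 26 — an affine cipher.
Applying it to stuff: s(18)→19·18+4≡8=i; t(19)→19·19+4≡1=b; u(20)→19·20+4≡20=u; f(5)→19·5+4≡21=v; f(5)→19·5+4≡21=v (all mod 26).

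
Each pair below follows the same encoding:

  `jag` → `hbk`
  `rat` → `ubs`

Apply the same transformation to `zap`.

The output letters match the input read backwards, each shifted +1: jag reversed is gaj. Two steps: reverse the string, then apply a Caesar shift of +1.
On zap: reverse → paz; then shift: p+1=q, a+1=b, z+1=a.

qba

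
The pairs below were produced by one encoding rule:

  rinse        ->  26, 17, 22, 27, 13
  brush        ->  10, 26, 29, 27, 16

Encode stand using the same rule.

Letters become their 1-based position plus 8 (so a→9, b→10, …).
On stand: s=19→27, t=20→28, a=1→9, n=14→22, d=4→12.

27, 28, 9, 22, 12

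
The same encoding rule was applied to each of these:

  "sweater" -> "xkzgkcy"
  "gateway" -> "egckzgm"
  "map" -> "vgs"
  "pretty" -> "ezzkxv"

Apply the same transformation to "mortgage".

kmgmzxus

The output letters match the input read backwards, each shifted +6: sweater reversed is retaews. The word is reversed, then every letter is shifted forward by 6.
Applying it to mortgage: reverse → egagtrom; then shift: e+6=k, g+6=m, a+6=g, g+6=m, t+6=z, r+6=x, o+6=u, m+6=s.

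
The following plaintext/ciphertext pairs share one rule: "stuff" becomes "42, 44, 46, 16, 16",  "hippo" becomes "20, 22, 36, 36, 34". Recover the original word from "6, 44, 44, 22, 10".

attic

s(#19)→42 and t(#20)→44: differences scale by 2, so n = 2·pos + 4. The formula is n = 2×(alphabet index, a=1) + 4.
Reversing it on 6, 44, 44, 22, 10: 6→(6−4)÷2=1=a, 44→(44−4)÷2=20=t, 44→(44−4)÷2=20=t, 22→(22−4)÷2=9=i, 10→(10−4)÷2=3=c.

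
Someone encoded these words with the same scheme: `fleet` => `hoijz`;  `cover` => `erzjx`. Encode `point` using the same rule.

rrmsz

In fleet: f→h is +2, l→o is +3, e→i is +4, e→j is +5 — the shift increases by 1 each position. Letter i (0-indexed) is shifted by i+2, so successive shifts are 2, 3, 4, ….
On point: p+2=r, o+3=r, i+4=m, n+5=s, t+6=z.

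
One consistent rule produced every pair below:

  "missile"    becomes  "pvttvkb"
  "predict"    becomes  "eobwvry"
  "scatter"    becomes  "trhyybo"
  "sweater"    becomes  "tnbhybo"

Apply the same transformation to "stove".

m(12)→p(15) and i(8)→v(21) fit y≡5x+7 (mod 26); the inverse of 5 mod 26 is 21. This is an affine cipher: with a=0,…,z=25, each position x becomes (5x+7) mod 26.
Applying it to stove: s(18)→5·18+7≡19=t; t(19)→5·19+7≡24=y; o(14)→5·14+7≡25=z; v(21)→5·21+7≡8=i; e(4)→5·4+7≡1=b (all mod 26).

tyzib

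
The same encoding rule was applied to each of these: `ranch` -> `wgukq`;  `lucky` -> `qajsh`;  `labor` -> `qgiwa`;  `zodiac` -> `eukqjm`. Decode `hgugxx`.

In ranch: r→w is +5, a→g is +6, n→u is +7, c→k is +8 — the shift increases by 1 each position. Letter i (0-indexed) is shifted by i+5, so successive shifts are 5, 6, 7, ….
Decoding hgugxx: h−5=c, g−6=a, u−7=n, g−8=y, x−9=o, x−10=n.

canyon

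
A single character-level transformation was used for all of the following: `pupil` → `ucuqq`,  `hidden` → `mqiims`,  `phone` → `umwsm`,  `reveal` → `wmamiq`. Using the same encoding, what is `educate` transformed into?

michiym

The shift depends on letter class: consonant p→u is +5, but vowel u→c is +8. Vowels shift forward by 8 and consonants shift forward by 5.
Applying it to educate: e(vowel)+8=m, d(cons)+5=i, u(vowel)+8=c, c(cons)+5=h, a(vowel)+8=i, t(cons)+5=y, e(vowel)+8=m.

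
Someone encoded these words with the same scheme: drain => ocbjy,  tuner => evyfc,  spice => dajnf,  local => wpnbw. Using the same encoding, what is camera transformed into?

The shift depends on letter class: consonant d→o is +11, but vowel a→b is +1. Vowels shift forward by 1 and consonants shift forward by 11.
On camera: c(cons)+11=n, a(vowel)+1=b, m(cons)+11=x, e(vowel)+1=f, r(cons)+11=c, a(vowel)+1=b.

nbxfcb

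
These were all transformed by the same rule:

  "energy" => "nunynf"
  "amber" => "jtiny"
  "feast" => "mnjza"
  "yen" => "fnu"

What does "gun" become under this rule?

ndu

The shift depends on letter class: consonant n→u is +7, but vowel e→n is +9. The rule splits by letter class: vowels +9, consonants +7.
On gun: g(cons)+7=n, u(vowel)+9=d, n(cons)+7=u.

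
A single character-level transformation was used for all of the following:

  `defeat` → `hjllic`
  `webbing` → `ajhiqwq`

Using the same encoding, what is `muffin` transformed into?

In defeat: d→h is +4, e→j is +5, f→l is +6, e→l is +7 — the shift increases by 1 each position. Each letter shifts forward by (position + 4), i.e. 4, 5, 6, … — the shift grows by one for each successive letter.
Applying it to muffin: m+4=q, u+5=z, f+6=l, f+7=m, i+8=q, n+9=w.

qzlmqw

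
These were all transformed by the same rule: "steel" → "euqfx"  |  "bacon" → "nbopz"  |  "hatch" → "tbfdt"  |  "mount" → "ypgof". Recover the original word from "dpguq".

route

Shifts by position in steel: pos 0: s→e (+12), pos 1: t→u (+1), pos 2: e→q (+12), pos 3: e→f (+1) — repeating every 2. It's a Vigenère-style cipher with numeric key [12,1]: position i shifts by key[i mod 2].
Decoding dpguq: d−12=r, p−1=o, g−12=u, u−1=t, q−12=e.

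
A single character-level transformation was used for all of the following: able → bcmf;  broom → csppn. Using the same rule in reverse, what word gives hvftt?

Every letter moves 1 place later in the alphabet, wrapping around z→a.
Reversing it on hvftt: h−1=g, v−1=u, f−1=e, t−1=s, t−1=s.

guess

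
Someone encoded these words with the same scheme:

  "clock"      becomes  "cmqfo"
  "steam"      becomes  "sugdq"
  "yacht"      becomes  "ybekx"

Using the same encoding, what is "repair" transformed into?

rfrdmw

In clock: c→c is +0, l→m is +1, o→q is +2, c→f is +3 — the shift increases by 1 each position. Each letter shifts forward by its position index (0, 1, 2, …) — the shift grows by one for each successive letter.
Applying it to repair: r+0=r, e+1=f, p+2=r, a+3=d, i+4=m, r+5=w.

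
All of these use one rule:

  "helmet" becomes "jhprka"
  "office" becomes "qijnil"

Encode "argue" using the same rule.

cukzk

The shift increases by 1 at each position, starting from +2: 2, 3, 4, ….
Applying it to argue: a+2=c, r+3=u, g+4=k, u+5=z, e+6=k.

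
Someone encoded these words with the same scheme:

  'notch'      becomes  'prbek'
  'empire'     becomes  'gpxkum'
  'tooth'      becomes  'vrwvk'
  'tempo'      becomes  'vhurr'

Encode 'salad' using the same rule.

A repeating key of period 3 is used — shifts +2, +3, +8 over and over.
On salad: s+2=u, a+3=d, l+8=t, a+2=c, d+3=g.

udtcg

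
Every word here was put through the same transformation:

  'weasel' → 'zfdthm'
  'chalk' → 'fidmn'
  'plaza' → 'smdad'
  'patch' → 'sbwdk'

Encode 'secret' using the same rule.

vffshu

Shifts by position in weasel: pos 0: w→z (+3), pos 1: e→f (+1), pos 2: a→d (+3), pos 3: s→t (+1) — repeating every 2. The shifts repeat in a cycle of length 2: positions 0,1,… shift by +3, +1, then the pattern repeats.
On secret: s+3=v, e+1=f, c+3=f, r+1=s, e+3=h, t+1=u.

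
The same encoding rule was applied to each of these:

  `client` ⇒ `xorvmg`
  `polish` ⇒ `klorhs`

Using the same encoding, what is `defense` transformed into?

Each pair mirrors across the alphabet (c↔x, l↔o, i↔r): positions sum to 25. This is the alphabet-reversal cipher (Atbash): a becomes z, b becomes y, etc.
For defense: d↔w, e↔v, f↔u, e↔v, n↔m, s↔h, e↔v.

wvuvmhv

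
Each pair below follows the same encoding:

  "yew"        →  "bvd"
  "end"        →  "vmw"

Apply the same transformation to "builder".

Each pair mirrors across the alphabet (y↔b, e↔v, w↔d): positions sum to 25. Each letter is replaced by its mirror in the alphabet: a↔z, b↔y, c↔x, and so on (the Atbash cipher).
On builder: b↔y, u↔f, i↔r, l↔o, d↔w, e↔v, r↔i.

yfrowvi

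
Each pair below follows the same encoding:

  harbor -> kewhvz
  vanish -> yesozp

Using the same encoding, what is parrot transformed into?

Each letter shifts forward by (position + 3), i.e. 3, 4, 5, … — the shift grows by one for each successive letter.
Applying it to parrot: p+3=s, a+4=e, r+5=w, r+6=x, o+7=v, t+8=b.

sewxvb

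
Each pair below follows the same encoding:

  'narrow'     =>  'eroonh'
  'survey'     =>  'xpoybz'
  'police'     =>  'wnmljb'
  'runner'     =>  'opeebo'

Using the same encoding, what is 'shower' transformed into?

Treating letters as 0–25, the rule is x ↦ 9x + 17 (mod 26).
Applying it to shower: s(18)→9·18+17≡23=x; h(7)→9·7+17≡2=c; o(14)→9·14+17≡13=n; w(22)→9·22+17≡7=h; e(4)→9·4+17≡1=b; r(17)→9·17+17≡14=o (all mod 26).

xcnhbo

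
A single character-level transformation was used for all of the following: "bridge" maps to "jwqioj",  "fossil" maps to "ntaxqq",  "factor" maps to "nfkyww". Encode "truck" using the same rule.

Shifts by position in bridge: pos 0: b→j (+8), pos 1: r→w (+5), pos 2: i→q (+8), pos 3: d→i (+5) — repeating every 2. The shifts repeat in a cycle of length 2: positions 0,1,… shift by +8, +5, then the pattern repeats.
On truck: t+8=b, r+5=w, u+8=c, c+5=h, k+8=s.

bwchs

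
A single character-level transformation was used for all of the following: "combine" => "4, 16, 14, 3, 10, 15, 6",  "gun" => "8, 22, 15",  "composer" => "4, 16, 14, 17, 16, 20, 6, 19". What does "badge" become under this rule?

3, 2, 5, 8, 6

c is letter #3 and maps to 4: an offset of 1. The number is (letter's place in the alphabet, a=1) + 1.
Applying it to badge: b=2→3, a=1→2, d=4→5, g=7→8, e=5→6.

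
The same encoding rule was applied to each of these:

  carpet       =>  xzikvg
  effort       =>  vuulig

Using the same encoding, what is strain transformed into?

hgizrm

Each pair mirrors across the alphabet (c↔x, a↔z, r↔i): positions sum to 25. Letters are reflected about the middle of the alphabet (position → 25−position): Atbash.
Applying it to strain: s↔h, t↔g, r↔i, a↔z, i↔r, n↔m.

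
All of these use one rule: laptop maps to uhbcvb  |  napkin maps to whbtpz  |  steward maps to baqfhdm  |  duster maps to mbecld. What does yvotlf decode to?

pocket

Shifts by position in laptop: pos 0: l→u (+9), pos 1: a→h (+7), pos 2: p→b (+12), pos 3: t→c (+9), pos 4: o→v (+7), pos 5: p→b (+12) — repeating every 3. It's a Vigenère-style cipher with numeric key [9,7,12]: position i shifts by key[i mod 3].
Reversing it on yvotlf: y−9=p, v−7=o, o−12=c, t−9=k, l−7=e, f−12=t.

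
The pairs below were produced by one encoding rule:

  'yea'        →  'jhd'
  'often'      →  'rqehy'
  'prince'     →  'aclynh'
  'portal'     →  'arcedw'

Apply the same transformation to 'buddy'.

mxooj

Vowels shift forward by 3 and consonants shift forward by 11.
For buddy: b(cons)+11=m, u(vowel)+3=x, d(cons)+11=o, d(cons)+11=o, y(cons)+11=j.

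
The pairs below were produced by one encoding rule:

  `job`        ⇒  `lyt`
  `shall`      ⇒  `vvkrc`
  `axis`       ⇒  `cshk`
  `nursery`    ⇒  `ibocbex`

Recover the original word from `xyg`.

The output letters match the input read backwards, each shifted +10: job reversed is boj. Read the word backwards and shift each letter +10.
Reversing it on xyg: shift back: x−10=n, y−10=o, g−10=w → now; then reverse → won.

won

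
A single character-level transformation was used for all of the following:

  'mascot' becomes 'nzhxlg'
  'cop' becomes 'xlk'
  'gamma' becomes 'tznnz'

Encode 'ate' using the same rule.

zgv

Letters are reflected about the middle of the alphabet (position → 25−position): Atbash.
For ate: a↔z, t↔g, e↔v.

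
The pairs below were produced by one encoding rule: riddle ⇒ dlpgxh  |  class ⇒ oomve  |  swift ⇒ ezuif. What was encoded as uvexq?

Shifts by position in riddle: pos 0: r→d (+12), pos 1: i→l (+3), pos 2: d→p (+12), pos 3: d→g (+3) — repeating every 2. The shifts repeat in a cycle of length 2: positions 0,1,… shift by +12, +3, then the pattern repeats.
Decoding uvexq: u−12=i, v−3=s, e−12=s, x−3=u, q−12=e.

issue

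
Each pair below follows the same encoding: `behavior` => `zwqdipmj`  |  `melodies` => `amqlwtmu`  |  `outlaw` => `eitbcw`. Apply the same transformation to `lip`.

The output letters match the input read backwards, each shifted +8: behavior reversed is roivaheb. The word is reversed, then every letter is shifted forward by 8.
On lip: reverse → pil; then shift: p+8=x, i+8=q, l+8=t.

xqt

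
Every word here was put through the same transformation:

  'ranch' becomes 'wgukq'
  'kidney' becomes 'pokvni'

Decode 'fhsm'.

In ranch: r→w is +5, a→g is +6, n→u is +7, c→k is +8 — the shift increases by 1 each position. The shift increases by 1 at each position, starting from +5: 5, 6, 7, ….
Reversing it on fhsm: f−5=a, h−6=b, s−7=l, m−8=e.

able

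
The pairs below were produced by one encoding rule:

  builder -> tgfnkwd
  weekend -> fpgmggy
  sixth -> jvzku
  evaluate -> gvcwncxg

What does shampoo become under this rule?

The output letters match the input read backwards, each shifted +2: builder reversed is redliub. Read the word backwards and shift each letter +2.
For shampoo: reverse → oopmahs; then shift: o+2=q, o+2=q, p+2=r, m+2=o, a+2=c, h+2=j, s+2=u.

qqrocju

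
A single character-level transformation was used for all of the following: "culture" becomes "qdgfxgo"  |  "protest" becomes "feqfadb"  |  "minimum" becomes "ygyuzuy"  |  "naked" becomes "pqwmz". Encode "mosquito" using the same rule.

The output letters match the input read backwards, each shifted +12: culture reversed is erutluc. Read the word backwards and shift each letter +12.
On mosquito: reverse → otiuqsom; then shift: o+12=a, t+12=f, i+12=u, u+12=g, q+12=c, s+12=e, o+12=a, m+12=y.

afugceay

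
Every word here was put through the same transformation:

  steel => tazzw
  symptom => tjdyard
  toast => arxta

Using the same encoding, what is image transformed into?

s(18)→t(19) and t(19)→a(0) fit y≡7x+23 (mod 26); the inverse of 7 mod 26 is 15. This is an affine cipher: with a=0,…,z=25, each position x becomes (7x+23) mod 26.
On image: i(8)→7·8+23≡1=b; m(12)→7·12+23≡3=d; a(0)→7·0+23≡23=x; g(6)→7·6+23≡13=n; e(4)→7·4+23≡25=z (all mod 26).

bdxnz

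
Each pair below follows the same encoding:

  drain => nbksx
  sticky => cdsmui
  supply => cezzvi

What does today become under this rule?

dynki

Compare letters: d→n is +10, r→b is +10, a→k is +10 — a constant shift. It's a constant shift of +10 (ROT10).
Applying it to today: t+10=d, o+10=y, d+10=n, a+10=k, y+10=i.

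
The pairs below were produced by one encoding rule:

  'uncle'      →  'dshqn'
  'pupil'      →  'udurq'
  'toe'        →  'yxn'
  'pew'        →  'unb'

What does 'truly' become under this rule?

ywdqd

The shift depends on letter class: consonant n→s is +5, but vowel u→d is +9. Two shifts are in play — +9 for a/e/i/o/u, +5 for every other letter.
For truly: t(cons)+5=y, r(cons)+5=w, u(vowel)+9=d, l(cons)+5=q, y(cons)+5=d.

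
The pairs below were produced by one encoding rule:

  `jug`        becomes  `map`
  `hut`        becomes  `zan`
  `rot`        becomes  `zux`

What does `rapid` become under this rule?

jovgx

The output letters match the input read backwards, each shifted +6: jug reversed is guj. Read the word backwards and shift each letter +6.
Applying it to rapid: reverse → dipar; then shift: d+6=j, i+6=o, p+6=v, a+6=g, r+6=x.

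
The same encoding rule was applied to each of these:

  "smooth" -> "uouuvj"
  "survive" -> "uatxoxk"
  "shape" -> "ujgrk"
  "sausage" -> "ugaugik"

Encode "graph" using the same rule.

itgrj

The shift depends on letter class: consonant s→u is +2, but vowel o→u is +6. Vowels shift forward by 6 and consonants shift forward by 2.
Applying it to graph: g(cons)+2=i, r(cons)+2=t, a(vowel)+6=g, p(cons)+2=r, h(cons)+2=j.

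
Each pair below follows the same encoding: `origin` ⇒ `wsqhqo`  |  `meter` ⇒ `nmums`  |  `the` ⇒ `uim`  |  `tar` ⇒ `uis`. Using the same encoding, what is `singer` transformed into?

The rule splits by letter class: vowels +8, consonants +1.
Applying it to singer: s(cons)+1=t, i(vowel)+8=q, n(cons)+1=o, g(cons)+1=h, e(vowel)+8=m, r(cons)+1=s.

tqohms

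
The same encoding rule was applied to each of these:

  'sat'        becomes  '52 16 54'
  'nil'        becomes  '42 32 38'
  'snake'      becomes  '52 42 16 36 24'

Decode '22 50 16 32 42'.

s(#19)→52 and a(#1)→16: differences scale by 2, so n = 2·pos + 14. With a=1..z=26, the number is 2·pos + 14.
Undoing it on 22 50 16 32 42: 22→(22−14)÷2=4=d, 50→(50−14)÷2=18=r, 16→(16−14)÷2=1=a, 32→(32−14)÷2=9=i, 42→(42−14)÷2=14=n.

drain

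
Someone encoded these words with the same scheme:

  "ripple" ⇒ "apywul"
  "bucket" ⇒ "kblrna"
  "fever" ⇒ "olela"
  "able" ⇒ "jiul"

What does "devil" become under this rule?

mlepu

Shifts by position in ripple: pos 0: r→a (+9), pos 1: i→p (+7), pos 2: p→y (+9), pos 3: p→w (+7) — repeating every 2. A repeating key of period 2 is used — shifts +9, +7 over and over.
On devil: d+9=m, e+7=l, v+9=e, i+7=p, l+9=u.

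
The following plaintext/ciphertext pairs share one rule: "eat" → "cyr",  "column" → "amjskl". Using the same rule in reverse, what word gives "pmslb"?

Compare letters: e→c is +24, a→y is +24, t→r is +24 — a constant shift. Every letter moves 24 places later in the alphabet, wrapping around z→a.
Undoing it on pmslb: p−24=r, m−24=o, s−24=u, l−24=n, b−24=d.

round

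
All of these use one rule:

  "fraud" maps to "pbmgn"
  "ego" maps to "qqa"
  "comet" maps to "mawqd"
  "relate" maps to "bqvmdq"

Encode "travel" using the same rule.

dbmfqv

The shift depends on letter class: consonant f→p is +10, but vowel a→m is +12. Two shifts are in play — +12 for a/e/i/o/u, +10 for every other letter.
Applying it to travel: t(cons)+10=d, r(cons)+10=b, a(vowel)+12=m, v(cons)+10=f, e(vowel)+12=q, l(cons)+10=v.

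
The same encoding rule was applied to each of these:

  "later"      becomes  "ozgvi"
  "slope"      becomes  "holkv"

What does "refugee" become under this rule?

Each pair mirrors across the alphabet (l↔o, a↔z, t↔g): positions sum to 25. Each letter is replaced by its mirror in the alphabet: a↔z, b↔y, c↔x, and so on (the Atbash cipher).
Applying it to refugee: r↔i, e↔v, f↔u, u↔f, g↔t, e↔v, e↔v.

ivuftvv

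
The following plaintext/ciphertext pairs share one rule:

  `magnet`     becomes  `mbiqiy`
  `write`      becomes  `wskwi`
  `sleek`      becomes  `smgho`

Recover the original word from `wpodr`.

Each letter shifts forward by its position index (0, 1, 2, …) — the shift grows by one for each successive letter.
Undoing it on wpodr: w−0=w, p−1=o, o−2=m, d−3=a, r−4=n.

woman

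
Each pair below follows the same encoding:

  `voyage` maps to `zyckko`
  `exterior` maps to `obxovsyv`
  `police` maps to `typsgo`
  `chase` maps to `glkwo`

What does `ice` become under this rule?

sgo

The shift depends on letter class: consonant v→z is +4, but vowel o→y is +10. Two shifts are in play — +10 for a/e/i/o/u, +4 for every other letter.
For ice: i(vowel)+10=s, c(cons)+4=g, e(vowel)+10=o.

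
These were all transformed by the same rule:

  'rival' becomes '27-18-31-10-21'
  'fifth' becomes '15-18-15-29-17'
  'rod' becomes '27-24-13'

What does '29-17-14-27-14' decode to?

there

r is letter #18 and maps to 27: an offset of 9. The number is (letter's place in the alphabet, a=1) + 9.
Undoing it on 29-17-14-27-14: 29→(29−9)÷1=20=t, 17→(17−9)÷1=8=h, 14→(14−9)÷1=5=e, 27→(27−9)÷1=18=r, 14→(14−9)÷1=5=e.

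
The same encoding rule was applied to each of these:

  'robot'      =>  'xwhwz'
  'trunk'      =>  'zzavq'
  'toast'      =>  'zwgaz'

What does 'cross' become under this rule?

Shifts by position in robot: pos 0: r→x (+6), pos 1: o→w (+8), pos 2: b→h (+6), pos 3: o→w (+8) — repeating every 2. It's a Vigenère-style cipher with numeric key [6,8]: position i shifts by key[i mod 2].
On cross: c+6=i, r+8=z, o+6=u, s+8=a, s+6=y.

izuay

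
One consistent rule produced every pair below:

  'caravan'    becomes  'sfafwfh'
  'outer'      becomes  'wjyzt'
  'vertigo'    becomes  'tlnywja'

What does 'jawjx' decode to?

The word is reversed, then every letter is shifted forward by 5.
Decoding jawjx: shift back: j−5=e, a−5=v, w−5=r, j−5=e, x−5=s → evres; then reverse → serve.

serve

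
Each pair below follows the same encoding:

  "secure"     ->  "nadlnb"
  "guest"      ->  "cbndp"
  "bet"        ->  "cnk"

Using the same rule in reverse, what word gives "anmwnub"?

The output letters match the input read backwards, each shifted +9: secure reversed is eruces. Read the word backwards and shift each letter +9.
Undoing it on anmwnub: shift back: a−9=r, n−9=e, m−9=d, w−9=n, n−9=e, u−9=l, b−9=s → rednels; then reverse → slender.

slender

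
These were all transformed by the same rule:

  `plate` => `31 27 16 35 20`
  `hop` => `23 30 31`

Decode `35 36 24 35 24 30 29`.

p is letter #16 and maps to 31: an offset of 15. Each letter is replaced by its alphabet position (a=1..z=26) + 15.
Reversing it on 35 36 24 35 24 30 29: 35→(35−15)÷1=20=t, 36→(36−15)÷1=21=u, 24→(24−15)÷1=9=i, 35→(35−15)÷1=20=t, 24→(24−15)÷1=9=i, 30→(30−15)÷1=15=o, 29→(29−15)÷1=14=n.

tuition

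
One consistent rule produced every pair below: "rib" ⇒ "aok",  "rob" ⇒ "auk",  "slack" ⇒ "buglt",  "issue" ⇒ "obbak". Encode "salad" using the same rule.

bgugm

Two shifts are in play — +6 for a/e/i/o/u, +9 for every other letter.
On salad: s(cons)+9=b, a(vowel)+6=g, l(cons)+9=u, a(vowel)+6=g, d(cons)+9=m.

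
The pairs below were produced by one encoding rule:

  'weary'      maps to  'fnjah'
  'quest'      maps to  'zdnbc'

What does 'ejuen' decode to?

Compare letters: w→f is +9, e→n is +9, a→j is +9 — a constant shift. It's a constant shift of +9 (ROT9).
Decoding ejuen: e−9=v, j−9=a, u−9=l, e−9=v, n−9=e.

valve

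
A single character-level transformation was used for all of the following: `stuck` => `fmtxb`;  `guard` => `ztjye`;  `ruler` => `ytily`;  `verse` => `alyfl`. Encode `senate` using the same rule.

This is an affine cipher: with a=0,…,z=25, each position x becomes (7x+9) mod 26.
For senate: s(18)→7·18+9≡5=f; e(4)→7·4+9≡11=l; n(13)→7·13+9≡22=w; a(0)→7·0+9≡9=j; t(19)→7·19+9≡12=m; e(4)→7·4+9≡11=l (all mod 26).

flwjml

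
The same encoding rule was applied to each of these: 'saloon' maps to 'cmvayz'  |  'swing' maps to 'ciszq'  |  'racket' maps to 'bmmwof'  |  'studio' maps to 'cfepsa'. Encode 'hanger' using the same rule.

Shifts by position in saloon: pos 0: s→c (+10), pos 1: a→m (+12), pos 2: l→v (+10), pos 3: o→a (+12) — repeating every 2. A repeating key of period 2 is used — shifts +10, +12 over and over.
Applying it to hanger: h+10=r, a+12=m, n+10=x, g+12=s, e+10=o, r+12=d.

rmxsod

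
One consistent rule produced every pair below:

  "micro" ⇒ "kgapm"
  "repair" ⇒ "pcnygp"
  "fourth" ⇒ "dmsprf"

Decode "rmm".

Compare letters: m→k is +24, i→g is +24, c→a is +24 — a constant shift. Each letter is shifted forward by 24 in the alphabet (a Caesar shift of +24).
Decoding rmm: r−24=t, m−24=o, m−24=o.

too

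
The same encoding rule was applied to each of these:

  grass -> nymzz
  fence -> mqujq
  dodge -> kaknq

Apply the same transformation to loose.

The shift depends on letter class: consonant g→n is +7, but vowel a→m is +12. Two shifts are in play — +12 for a/e/i/o/u, +7 for every other letter.
On loose: l(cons)+7=s, o(vowel)+12=a, o(vowel)+12=a, s(cons)+7=z, e(vowel)+12=q.

saazq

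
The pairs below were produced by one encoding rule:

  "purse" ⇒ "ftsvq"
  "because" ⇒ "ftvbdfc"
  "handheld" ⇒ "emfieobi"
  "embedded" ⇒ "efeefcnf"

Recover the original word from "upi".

The output letters match the input read backwards, each shifted +1: purse reversed is esrup. Read the word backwards and shift each letter +1.
Decoding upi: shift back: u−1=t, p−1=o, i−1=h → toh; then reverse → hot.

hot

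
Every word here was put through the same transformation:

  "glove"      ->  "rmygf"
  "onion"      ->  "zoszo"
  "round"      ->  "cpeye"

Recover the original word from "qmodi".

flesh

Shifts by position in glove: pos 0: g→r (+11), pos 1: l→m (+1), pos 2: o→y (+10), pos 3: v→g (+11), pos 4: e→f (+1) — repeating every 3. The shifts repeat in a cycle of length 3: positions 0,1,… shift by +11, +1, +10, then the pattern repeats.
Decoding qmodi: q−11=f, m−1=l, o−10=e, d−11=s, i−1=h.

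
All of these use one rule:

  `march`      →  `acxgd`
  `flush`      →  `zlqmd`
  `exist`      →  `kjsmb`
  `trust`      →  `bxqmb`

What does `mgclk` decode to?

m(12)→a(0) and a(0)→c(2) fit y≡15x+2 (mod 26); the inverse of 15 mod 26 is 7. Treating letters as 0–25, the rule is x ↦ 15x + 2 (mod 26).
Reversing it on mgclk: m(12)→7·(12−2)≡18=s; g(6)→7·(6−2)≡2=c; c(2)→7·(2−2)≡0=a; l(11)→7·(11−2)≡11=l; k(10)→7·(10−2)≡4=e (all mod 26).

scale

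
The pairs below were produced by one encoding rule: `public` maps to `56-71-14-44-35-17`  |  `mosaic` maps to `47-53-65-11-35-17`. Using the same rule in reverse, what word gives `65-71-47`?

sum

p(#16)→56 and u(#21)→71: differences scale by 3, so n = 3·pos + 8. The formula is n = 3×(alphabet index, a=1) + 8.
Reversing it on 65-71-47: 65→(65−8)÷3=19=s, 71→(71−8)÷3=21=u, 47→(47−8)÷3=13=m.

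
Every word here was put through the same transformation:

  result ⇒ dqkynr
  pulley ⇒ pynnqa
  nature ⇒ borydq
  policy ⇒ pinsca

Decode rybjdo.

r(17)→d(3) and e(4)→q(16) fit y≡7x+14 (mod 26); the inverse of 7 mod 26 is 15. Each letter's alphabet position (a=0..z=25) is mapped through 7·x+14 mod 26 — an affine cipher.
Reversing it on rybjdo: r(17)→15·(17−14)≡19=t; y(24)→15·(24−14)≡20=u; b(1)→15·(1−14)≡13=n; j(9)→15·(9−14)≡3=d; d(3)→15·(3−14)≡17=r; o(14)→15·(14−14)≡0=a (all mod 26).

tundra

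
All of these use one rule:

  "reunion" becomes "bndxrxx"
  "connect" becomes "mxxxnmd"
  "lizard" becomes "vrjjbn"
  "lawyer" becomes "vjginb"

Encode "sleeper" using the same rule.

cvnnznb

The rule splits by letter class: vowels +9, consonants +10.
For sleeper: s(cons)+10=c, l(cons)+10=v, e(vowel)+9=n, e(vowel)+9=n, p(cons)+10=z, e(vowel)+9=n, r(cons)+10=b.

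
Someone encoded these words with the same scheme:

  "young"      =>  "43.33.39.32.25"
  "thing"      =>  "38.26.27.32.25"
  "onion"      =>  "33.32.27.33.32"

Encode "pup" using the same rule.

The number is (letter's place in the alphabet, a=1) + 18.
For pup: p=16→34, u=21→39, p=16→34.

34.39.34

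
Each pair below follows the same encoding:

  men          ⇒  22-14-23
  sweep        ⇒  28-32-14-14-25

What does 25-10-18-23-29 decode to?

paint

m is letter #13 and maps to 22: an offset of 9. Each letter is replaced by its alphabet position (a=1..z=26) + 9.
Undoing it on 25-10-18-23-29: 25→(25−9)÷1=16=p, 10→(10−9)÷1=1=a, 18→(18−9)÷1=9=i, 23→(23−9)÷1=14=n, 29→(29−9)÷1=20=t.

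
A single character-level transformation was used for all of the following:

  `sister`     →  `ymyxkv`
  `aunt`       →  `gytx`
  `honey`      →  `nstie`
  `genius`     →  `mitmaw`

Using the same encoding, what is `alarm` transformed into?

gpgvs

It's a Vigenère-style cipher with numeric key [6,4]: position i shifts by key[i mod 2].
Applying it to alarm: a+6=g, l+4=p, a+6=g, r+4=v, m+6=s.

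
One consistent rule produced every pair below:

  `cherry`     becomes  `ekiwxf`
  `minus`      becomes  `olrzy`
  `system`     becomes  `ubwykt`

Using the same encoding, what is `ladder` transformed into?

ndhiky

In cherry: c→e is +2, h→k is +3, e→i is +4, r→w is +5 — the shift increases by 1 each position. The shift increases by 1 at each position, starting from +2: 2, 3, 4, ….
Applying it to ladder: l+2=n, a+3=d, d+4=h, d+5=i, e+6=k, r+7=y.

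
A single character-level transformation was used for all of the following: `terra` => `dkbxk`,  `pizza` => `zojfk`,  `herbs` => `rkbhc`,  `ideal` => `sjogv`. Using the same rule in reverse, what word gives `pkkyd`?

Shifts by position in terra: pos 0: t→d (+10), pos 1: e→k (+6), pos 2: r→b (+10), pos 3: r→x (+6) — repeating every 2. A repeating key of period 2 is used — shifts +10, +6 over and over.
Decoding pkkyd: p−10=f, k−6=e, k−10=a, y−6=s, d−10=t.

feast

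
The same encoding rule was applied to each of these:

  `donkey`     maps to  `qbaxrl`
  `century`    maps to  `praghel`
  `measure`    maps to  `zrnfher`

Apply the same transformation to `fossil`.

Compare letters: d→q is +13, o→b is +13, n→a is +13 — a constant shift. It's a constant shift of +13 (ROT13).
For fossil: f+13=s, o+13=b, s+13=f, s+13=f, i+13=v, l+13=y.

sbffvy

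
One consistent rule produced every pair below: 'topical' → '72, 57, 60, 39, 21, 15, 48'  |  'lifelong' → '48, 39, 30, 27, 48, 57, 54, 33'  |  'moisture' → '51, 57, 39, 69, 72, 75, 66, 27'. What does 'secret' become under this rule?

69, 27, 21, 66, 27, 72

t(#20)→72 and o(#15)→57: differences scale by 3, so n = 3·pos + 12. Each letter becomes 3×(its alphabet position, a=1..z=26) + 12.
On secret: s=19→69, e=5→27, c=3→21, r=18→66, e=5→27, t=20→72.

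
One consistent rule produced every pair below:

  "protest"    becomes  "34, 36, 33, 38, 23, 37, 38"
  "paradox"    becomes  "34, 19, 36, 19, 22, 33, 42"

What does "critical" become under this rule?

21, 36, 27, 38, 27, 21, 19, 30

p is letter #16 and maps to 34: an offset of 18. Letters become their 1-based position plus 18 (so a→19, b→20, …).
Applying it to critical: c=3→21, r=18→36, i=9→27, t=20→38, i=9→27, c=3→21, a=1→19, l=12→30.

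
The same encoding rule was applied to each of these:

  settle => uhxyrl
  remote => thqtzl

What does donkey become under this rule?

frrpkf

In settle: s→u is +2, e→h is +3, t→x is +4, t→y is +5 — the shift increases by 1 each position. Letter i (0-indexed) is shifted by i+2, so successive shifts are 2, 3, 4, ….
Applying it to donkey: d+2=f, o+3=r, n+4=r, k+5=p, e+6=k, y+7=f.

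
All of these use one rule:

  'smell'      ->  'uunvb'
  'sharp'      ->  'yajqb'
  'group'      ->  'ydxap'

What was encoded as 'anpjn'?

The output letters match the input read backwards, each shifted +9: smell reversed is llems. Two steps: reverse the string, then apply a Caesar shift of +9.
Undoing it on anpjn: shift back: a−9=r, n−9=e, p−9=g, j−9=a, n−9=e → regae; then reverse → eager.

eager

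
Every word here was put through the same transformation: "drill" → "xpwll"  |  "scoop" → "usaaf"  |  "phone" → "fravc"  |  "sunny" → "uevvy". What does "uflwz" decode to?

d(3)→x(23) and r(17)→p(15) fit y≡5x+8 (mod 26); the inverse of 5 mod 26 is 21. This is an affine cipher: with a=0,…,z=25, each position x becomes (5x+8) mod 26.
Reversing it on uflwz: u(20)→21·(20−8)≡18=s; f(5)→21·(5−8)≡15=p; l(11)→21·(11−8)≡11=l; w(22)→21·(22−8)≡8=i; z(25)→21·(25−8)≡19=t (all mod 26).

split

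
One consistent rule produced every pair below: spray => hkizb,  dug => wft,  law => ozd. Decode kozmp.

Each pair mirrors across the alphabet (s↔h, p↔k, r↔i): positions sum to 25. This is the alphabet-reversal cipher (Atbash): a becomes z, b becomes y, etc.
Decoding kozmp: k↔p, o↔l, z↔a, m↔n, p↔k.

plank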